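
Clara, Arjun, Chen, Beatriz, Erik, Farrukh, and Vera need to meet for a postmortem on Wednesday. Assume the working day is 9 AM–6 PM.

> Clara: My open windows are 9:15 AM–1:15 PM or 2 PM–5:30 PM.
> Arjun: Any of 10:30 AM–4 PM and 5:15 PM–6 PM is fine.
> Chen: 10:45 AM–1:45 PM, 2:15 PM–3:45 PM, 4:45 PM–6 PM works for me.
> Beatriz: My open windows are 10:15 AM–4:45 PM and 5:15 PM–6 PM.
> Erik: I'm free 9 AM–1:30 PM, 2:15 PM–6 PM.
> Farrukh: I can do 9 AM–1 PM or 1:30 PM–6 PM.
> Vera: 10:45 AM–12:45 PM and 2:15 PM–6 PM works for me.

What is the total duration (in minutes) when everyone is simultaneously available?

225

Clara ∩ Arjun: 10:30-13:15, 14:00-16:00, 17:15-17:30.
Clara ∩ Arjun ∩ Chen: 10:45-13:15, 14:15-15:45, 17:15-17:30.
Clara ∩ Arjun ∩ Chen ∩ Beatriz: 10:45-13:15, 14:15-15:45, 17:15-17:30.
Clara ∩ Arjun ∩ Chen ∩ Beatriz ∩ Erik: 10:45-13:15, 14:15-15:45, 17:15-17:30.
Clara ∩ Arjun ∩ Chen ∩ Beatriz ∩ Erik ∩ Farrukh: 10:45-13:00, 14:15-15:45, 17:15-17:30.
Clara ∩ Arjun ∩ Chen ∩ Beatriz ∩ Erik ∩ Farrukh ∩ Vera: 10:45-12:45, 14:15-15:45, 17:15-17:30.
Summing the common windows: 120 + 90 + 15 = 225 minutes.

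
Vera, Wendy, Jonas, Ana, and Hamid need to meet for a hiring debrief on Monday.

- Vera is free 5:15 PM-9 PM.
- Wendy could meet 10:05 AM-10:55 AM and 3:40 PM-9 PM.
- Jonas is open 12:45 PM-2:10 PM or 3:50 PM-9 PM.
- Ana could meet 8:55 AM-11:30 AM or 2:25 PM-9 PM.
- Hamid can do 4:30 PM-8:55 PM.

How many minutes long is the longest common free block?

220

Vera ∩ Wendy: 17:15-21:00.
Vera ∩ Wendy ∩ Jonas: 17:15-21:00.
Vera ∩ Wendy ∩ Jonas ∩ Ana: 17:15-21:00.
Vera ∩ Wendy ∩ Jonas ∩ Ana ∩ Hamid: 17:15-20:55.
Those are the intersection windows.
The longest is 17:15-20:55 at 220 minutes.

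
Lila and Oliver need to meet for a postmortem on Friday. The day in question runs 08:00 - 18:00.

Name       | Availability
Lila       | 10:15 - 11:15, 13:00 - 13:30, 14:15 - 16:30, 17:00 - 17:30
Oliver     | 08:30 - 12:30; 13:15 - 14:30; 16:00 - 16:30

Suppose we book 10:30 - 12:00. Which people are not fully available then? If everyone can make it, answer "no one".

Lila: not fully free for 10:30-12:00. Oliver: free for 10:30-12:00.

Lila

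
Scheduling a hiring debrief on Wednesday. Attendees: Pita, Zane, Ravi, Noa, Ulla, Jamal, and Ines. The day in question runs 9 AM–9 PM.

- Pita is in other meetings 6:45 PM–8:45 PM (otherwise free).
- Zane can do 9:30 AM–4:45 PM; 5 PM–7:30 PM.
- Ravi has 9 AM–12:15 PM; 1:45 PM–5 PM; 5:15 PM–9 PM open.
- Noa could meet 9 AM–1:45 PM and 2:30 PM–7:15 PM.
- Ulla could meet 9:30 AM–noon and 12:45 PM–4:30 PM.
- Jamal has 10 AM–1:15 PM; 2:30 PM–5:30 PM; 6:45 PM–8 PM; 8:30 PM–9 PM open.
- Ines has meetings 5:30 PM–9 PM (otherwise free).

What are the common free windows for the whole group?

10:00-12:00, 14:30-16:30

Pita free: 09:00-18:45, 20:45-21:00 (invert busy blocks within the working day).
Zane free: 09:30-16:45, 17:00-19:30.
Ravi free: 09:00-12:15, 13:45-17:00, 17:15-21:00.
Noa free: 09:00-13:45, 14:30-19:15.
Ulla free: 09:30-12:00, 12:45-16:30.
Jamal free: 10:00-13:15, 14:30-17:30, 18:45-20:00, 20:30-21:00.
Ines free: 09:00-17:30 (invert busy blocks within the working day).
Pita ∩ Zane: 09:30-16:45, 17:00-18:45.
Pita ∩ Zane ∩ Ravi: 09:30-12:15, 13:45-16:45, 17:15-18:45.
Pita ∩ Zane ∩ Ravi ∩ Noa: 09:30-12:15, 14:30-16:45, 17:15-18:45.
Pita ∩ Zane ∩ Ravi ∩ Noa ∩ Ulla: 09:30-12:00, 14:30-16:30.
Pita ∩ Zane ∩ Ravi ∩ Noa ∩ Ulla ∩ Jamal: 10:00-12:00, 14:30-16:30.
Pita ∩ Zane ∩ Ravi ∩ Noa ∩ Ulla ∩ Jamal ∩ Ines: 10:00-12:00, 14:30-16:30.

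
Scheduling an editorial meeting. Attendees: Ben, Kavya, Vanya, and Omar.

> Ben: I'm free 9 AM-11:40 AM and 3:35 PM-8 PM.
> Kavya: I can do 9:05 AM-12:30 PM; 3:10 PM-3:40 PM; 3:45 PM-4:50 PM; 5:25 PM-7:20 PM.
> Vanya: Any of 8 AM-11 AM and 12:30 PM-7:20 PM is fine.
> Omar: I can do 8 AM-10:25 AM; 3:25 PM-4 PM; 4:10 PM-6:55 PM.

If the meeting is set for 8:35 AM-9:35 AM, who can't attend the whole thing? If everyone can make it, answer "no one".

Ben: not fully free for 08:35-09:35. Kavya: not fully free for 08:35-09:35. Vanya: free for 08:35-09:35. Omar: free for 08:35-09:35.

Ben, Kavya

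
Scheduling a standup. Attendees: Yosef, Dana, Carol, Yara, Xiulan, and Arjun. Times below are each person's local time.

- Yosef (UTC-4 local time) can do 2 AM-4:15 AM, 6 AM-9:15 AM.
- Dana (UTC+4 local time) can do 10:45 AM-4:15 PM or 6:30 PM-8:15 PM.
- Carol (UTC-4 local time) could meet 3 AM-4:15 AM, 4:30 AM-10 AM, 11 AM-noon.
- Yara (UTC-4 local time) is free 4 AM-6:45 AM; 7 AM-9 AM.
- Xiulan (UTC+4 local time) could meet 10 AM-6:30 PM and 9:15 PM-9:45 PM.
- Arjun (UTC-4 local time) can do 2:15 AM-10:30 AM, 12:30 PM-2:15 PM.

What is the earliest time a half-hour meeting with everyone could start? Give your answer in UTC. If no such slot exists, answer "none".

Yosef in UTC: 06:00-08:15, 10:00-13:15 (add 4h to convert from UTC-4).
Dana in UTC: 06:45-12:15, 14:30-16:15 (subtract 4h to convert from UTC+4).
Carol in UTC: 07:00-08:15, 08:30-14:00, 15:00-16:00 (add 4h to convert from UTC-4).
Yara in UTC: 08:00-10:45, 11:00-13:00 (add 4h to convert from UTC-4).
Xiulan in UTC: 06:00-14:30, 17:15-17:45 (subtract 4h to convert from UTC+4).
Arjun in UTC: 06:15-14:30, 16:30-18:15 (add 4h to convert from UTC-4).
Yosef ∩ Dana: 06:45-08:15, 10:00-12:15.
Yosef ∩ Dana ∩ Carol: 07:00-08:15, 10:00-12:15.
Yosef ∩ Dana ∩ Carol ∩ Yara: 08:00-08:15, 10:00-10:45, 11:00-12:15.
Yosef ∩ Dana ∩ Carol ∩ Yara ∩ Xiulan: 08:00-08:15, 10:00-10:45, 11:00-12:15.
Yosef ∩ Dana ∩ Carol ∩ Yara ∩ Xiulan ∩ Arjun: 08:00-08:15, 10:00-10:45, 11:00-12:15.
Those are the intersection windows.
The first common window of at least 30 minutes is 10:00-10:45, so the earliest start is 10:00.

10:00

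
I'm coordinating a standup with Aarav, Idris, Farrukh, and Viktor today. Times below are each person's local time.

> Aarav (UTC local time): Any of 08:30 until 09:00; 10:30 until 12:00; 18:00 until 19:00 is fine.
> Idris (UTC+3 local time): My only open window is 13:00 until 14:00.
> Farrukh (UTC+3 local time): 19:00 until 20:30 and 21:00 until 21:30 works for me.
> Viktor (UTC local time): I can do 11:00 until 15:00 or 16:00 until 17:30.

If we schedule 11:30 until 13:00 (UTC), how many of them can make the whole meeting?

1

Aarav in UTC: 08:30-09:00, 10:30-12:00, 18:00-19:00.
Idris in UTC: 10:00-11:00 (subtract 3h to convert from UTC+3).
Farrukh in UTC: 16:00-17:30, 18:00-18:30 (subtract 3h to convert from UTC+3).
Viktor in UTC: 11:00-15:00, 16:00-17:30.
Viktor can make the full 11:30-13:00 slot — that's 1.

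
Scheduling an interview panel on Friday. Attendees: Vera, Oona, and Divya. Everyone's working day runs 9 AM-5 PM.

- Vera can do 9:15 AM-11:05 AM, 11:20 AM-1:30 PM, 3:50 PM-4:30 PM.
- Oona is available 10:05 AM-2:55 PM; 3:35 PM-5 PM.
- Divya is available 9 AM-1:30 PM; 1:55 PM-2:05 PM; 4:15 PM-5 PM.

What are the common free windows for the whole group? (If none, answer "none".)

10:05-11:05, 11:20-13:30, 16:15-16:30

Vera ∩ Oona: 10:05-11:05, 11:20-13:30, 15:50-16:30.
Vera ∩ Oona ∩ Divya: 10:05-11:05, 11:20-13:30, 16:15-16:30.
Those are the intersection windows.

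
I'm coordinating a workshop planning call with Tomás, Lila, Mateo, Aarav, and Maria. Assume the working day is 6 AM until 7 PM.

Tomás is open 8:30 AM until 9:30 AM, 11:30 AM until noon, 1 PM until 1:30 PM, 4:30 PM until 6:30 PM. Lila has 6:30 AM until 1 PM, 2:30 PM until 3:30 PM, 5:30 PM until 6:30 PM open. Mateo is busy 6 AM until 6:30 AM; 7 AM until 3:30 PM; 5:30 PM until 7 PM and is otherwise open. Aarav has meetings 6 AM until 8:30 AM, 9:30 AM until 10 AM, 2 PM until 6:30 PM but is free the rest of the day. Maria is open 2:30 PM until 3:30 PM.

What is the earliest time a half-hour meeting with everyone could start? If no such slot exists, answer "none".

none

Tomás free: 08:30-09:30, 11:30-12:00, 13:00-13:30, 16:30-18:30.
Lila free: 06:30-13:00, 14:30-15:30, 17:30-18:30.
Mateo free: 06:30-07:00, 15:30-17:30 (invert busy blocks within the working day).
Aarav free: 08:30-09:30, 10:00-14:00, 18:30-19:00 (invert busy blocks within the working day).
Maria free: 14:30-15:30.
Tomás ∩ Lila: 08:30-09:30, 11:30-12:00, 17:30-18:30.
Tomás ∩ Lila ∩ Mateo: ∅.
Tomás ∩ Lila ∩ Mateo ∩ Aarav: ∅.
Tomás ∩ Lila ∩ Mateo ∩ Aarav ∩ Maria: ∅.
There is no time when everyone is free.
No common window is at least 30 minutes long.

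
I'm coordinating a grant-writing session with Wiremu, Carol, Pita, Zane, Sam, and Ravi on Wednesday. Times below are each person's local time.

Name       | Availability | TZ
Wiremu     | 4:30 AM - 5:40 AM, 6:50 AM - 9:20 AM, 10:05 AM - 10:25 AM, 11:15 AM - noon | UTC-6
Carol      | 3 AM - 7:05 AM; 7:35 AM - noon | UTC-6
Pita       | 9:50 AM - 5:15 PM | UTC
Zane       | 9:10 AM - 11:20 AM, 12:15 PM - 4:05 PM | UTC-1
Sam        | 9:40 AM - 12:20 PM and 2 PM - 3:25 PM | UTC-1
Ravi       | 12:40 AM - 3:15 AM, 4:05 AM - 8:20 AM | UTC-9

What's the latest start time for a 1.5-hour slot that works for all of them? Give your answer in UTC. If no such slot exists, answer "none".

none

Wiremu in UTC: 10:30-11:40, 12:50-15:20, 16:05-16:25, 17:15-18:00 (add 6h to convert from UTC-6).
Carol in UTC: 09:00-13:05, 13:35-18:00 (add 6h to convert from UTC-6).
Pita in UTC: 09:50-17:15.
Zane in UTC: 10:10-12:20, 13:15-17:05 (add 1h to convert from UTC-1).
Sam in UTC: 10:40-13:20, 15:00-16:25 (add 1h to convert from UTC-1).
Ravi in UTC: 09:40-12:15, 13:05-17:20 (add 9h to convert from UTC-9).
Wiremu ∩ Carol: 10:30-11:40, 12:50-13:05, 13:35-15:20, 16:05-16:25, 17:15-18:00.
Wiremu ∩ Carol ∩ Pita: 10:30-11:40, 12:50-13:05, 13:35-15:20, 16:05-16:25.
Wiremu ∩ Carol ∩ Pita ∩ Zane: 10:30-11:40, 13:35-15:20, 16:05-16:25.
Wiremu ∩ Carol ∩ Pita ∩ Zane ∩ Sam: 10:40-11:40, 15:00-15:20, 16:05-16:25.
Wiremu ∩ Carol ∩ Pita ∩ Zane ∩ Sam ∩ Ravi: 10:40-11:40, 15:00-15:20, 16:05-16:25.
No common window is at least 90 minutes long.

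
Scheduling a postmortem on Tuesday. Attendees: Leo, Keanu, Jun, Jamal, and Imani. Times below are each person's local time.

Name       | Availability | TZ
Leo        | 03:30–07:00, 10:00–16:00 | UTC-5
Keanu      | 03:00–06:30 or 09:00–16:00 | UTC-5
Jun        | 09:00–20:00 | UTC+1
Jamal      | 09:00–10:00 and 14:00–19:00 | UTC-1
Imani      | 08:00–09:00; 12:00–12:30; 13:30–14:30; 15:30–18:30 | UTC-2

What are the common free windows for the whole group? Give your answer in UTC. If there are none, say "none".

Leo in UTC: 08:30-12:00, 15:00-21:00 (add 5h to convert from UTC-5).
Keanu in UTC: 08:00-11:30, 14:00-21:00 (add 5h to convert from UTC-5).
Jun in UTC: 08:00-19:00 (subtract 1h to convert from UTC+1).
Jamal in UTC: 10:00-11:00, 15:00-20:00 (add 1h to convert from UTC-1).
Imani in UTC: 10:00-11:00, 14:00-14:30, 15:30-16:30, 17:30-20:30 (add 2h to convert from UTC-2).
Leo ∩ Keanu: 08:30-11:30, 15:00-21:00.
Leo ∩ Keanu ∩ Jun: 08:30-11:30, 15:00-19:00.
Leo ∩ Keanu ∩ Jun ∩ Jamal: 10:00-11:00, 15:00-19:00.
Leo ∩ Keanu ∩ Jun ∩ Jamal ∩ Imani: 10:00-11:00, 15:30-16:30, 17:30-19:00.

10:00-11:00, 15:30-16:30, 17:30-19:00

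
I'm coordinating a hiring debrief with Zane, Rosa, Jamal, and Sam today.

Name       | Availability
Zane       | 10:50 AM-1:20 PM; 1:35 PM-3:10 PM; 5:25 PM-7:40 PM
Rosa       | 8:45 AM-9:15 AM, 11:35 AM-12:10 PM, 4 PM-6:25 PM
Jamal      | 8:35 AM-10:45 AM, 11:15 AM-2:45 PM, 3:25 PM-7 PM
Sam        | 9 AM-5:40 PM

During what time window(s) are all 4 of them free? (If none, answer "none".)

Zane ∩ Rosa: 11:35-12:10, 17:25-18:25.
Zane ∩ Rosa ∩ Jamal: 11:35-12:10, 17:25-18:25.
Zane ∩ Rosa ∩ Jamal ∩ Sam: 11:35-12:10, 17:25-17:40.
So the common availability across everyone is 11:35-12:10, 17:25-17:40.

11:35-12:10, 17:25-17:40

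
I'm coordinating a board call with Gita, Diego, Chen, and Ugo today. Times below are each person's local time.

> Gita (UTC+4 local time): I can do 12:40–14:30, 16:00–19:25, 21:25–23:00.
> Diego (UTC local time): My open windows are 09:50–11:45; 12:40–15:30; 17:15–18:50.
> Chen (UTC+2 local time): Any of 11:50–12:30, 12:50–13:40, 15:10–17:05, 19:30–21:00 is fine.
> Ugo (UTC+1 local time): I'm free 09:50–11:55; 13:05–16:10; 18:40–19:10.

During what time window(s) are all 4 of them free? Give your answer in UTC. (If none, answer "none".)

09:50-10:30, 13:10-15:05, 17:40-18:10

Gita in UTC: 08:40-10:30, 12:00-15:25, 17:25-19:00 (subtract 4h to convert from UTC+4).
Diego in UTC: 09:50-11:45, 12:40-15:30, 17:15-18:50.
Chen in UTC: 09:50-10:30, 10:50-11:40, 13:10-15:05, 17:30-19:00 (subtract 2h to convert from UTC+2).
Ugo in UTC: 08:50-10:55, 12:05-15:10, 17:40-18:10 (subtract 1h to convert from UTC+1).
Gita ∩ Diego: 09:50-10:30, 12:40-15:25, 17:25-18:50.
Gita ∩ Diego ∩ Chen: 09:50-10:30, 13:10-15:05, 17:30-18:50.
Gita ∩ Diego ∩ Chen ∩ Ugo: 09:50-10:30, 13:10-15:05, 17:40-18:10.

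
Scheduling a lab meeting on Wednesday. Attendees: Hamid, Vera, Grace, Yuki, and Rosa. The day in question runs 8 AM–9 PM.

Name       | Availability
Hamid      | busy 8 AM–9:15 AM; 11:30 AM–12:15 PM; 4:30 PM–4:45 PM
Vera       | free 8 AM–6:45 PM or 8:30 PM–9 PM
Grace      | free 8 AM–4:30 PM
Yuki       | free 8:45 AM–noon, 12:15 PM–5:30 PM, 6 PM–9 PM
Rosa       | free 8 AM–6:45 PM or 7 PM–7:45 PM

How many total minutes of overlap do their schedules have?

Hamid free: 09:15-11:30, 12:15-16:30, 16:45-21:00 (invert busy blocks within the working day).
Vera free: 08:00-18:45, 20:30-21:00.
Grace free: 08:00-16:30.
Yuki free: 08:45-12:00, 12:15-17:30, 18:00-21:00.
Rosa free: 08:00-18:45, 19:00-19:45.
Hamid ∩ Vera: 09:15-11:30, 12:15-16:30, 16:45-18:45, 20:30-21:00.
Hamid ∩ Vera ∩ Grace: 09:15-11:30, 12:15-16:30.
Hamid ∩ Vera ∩ Grace ∩ Yuki: 09:15-11:30, 12:15-16:30.
Hamid ∩ Vera ∩ Grace ∩ Yuki ∩ Rosa: 09:15-11:30, 12:15-16:30.
So the common availability across everyone is 09:15-11:30, 12:15-16:30.
Summing the common windows: 135 + 255 = 390 minutes.

390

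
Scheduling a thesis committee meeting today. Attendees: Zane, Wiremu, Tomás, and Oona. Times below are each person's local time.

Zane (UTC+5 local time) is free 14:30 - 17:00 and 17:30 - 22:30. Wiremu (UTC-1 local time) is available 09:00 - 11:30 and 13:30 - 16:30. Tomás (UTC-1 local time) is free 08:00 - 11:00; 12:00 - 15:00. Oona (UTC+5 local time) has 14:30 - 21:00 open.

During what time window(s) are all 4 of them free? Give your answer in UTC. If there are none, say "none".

10:00-12:00, 14:30-16:00

Zane in UTC: 09:30-12:00, 12:30-17:30 (subtract 5h to convert from UTC+5).
Wiremu in UTC: 10:00-12:30, 14:30-17:30 (add 1h to convert from UTC-1).
Tomás in UTC: 09:00-12:00, 13:00-16:00 (add 1h to convert from UTC-1).
Oona in UTC: 09:30-16:00 (subtract 5h to convert from UTC+5).
Zane ∩ Wiremu: 10:00-12:00, 14:30-17:30.
Zane ∩ Wiremu ∩ Tomás: 10:00-12:00, 14:30-16:00.
Zane ∩ Wiremu ∩ Tomás ∩ Oona: 10:00-12:00, 14:30-16:00.
Those are the intersection windows.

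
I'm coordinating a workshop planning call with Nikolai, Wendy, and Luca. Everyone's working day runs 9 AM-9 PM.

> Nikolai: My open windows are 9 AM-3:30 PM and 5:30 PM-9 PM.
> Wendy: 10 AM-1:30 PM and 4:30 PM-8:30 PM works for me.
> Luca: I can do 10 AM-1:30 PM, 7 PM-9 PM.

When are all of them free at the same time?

10:00-13:30, 19:00-20:30

Nikolai ∩ Wendy: 10:00-13:30, 17:30-20:30.
Nikolai ∩ Wendy ∩ Luca: 10:00-13:30, 19:00-20:30.
Those are the intersection windows.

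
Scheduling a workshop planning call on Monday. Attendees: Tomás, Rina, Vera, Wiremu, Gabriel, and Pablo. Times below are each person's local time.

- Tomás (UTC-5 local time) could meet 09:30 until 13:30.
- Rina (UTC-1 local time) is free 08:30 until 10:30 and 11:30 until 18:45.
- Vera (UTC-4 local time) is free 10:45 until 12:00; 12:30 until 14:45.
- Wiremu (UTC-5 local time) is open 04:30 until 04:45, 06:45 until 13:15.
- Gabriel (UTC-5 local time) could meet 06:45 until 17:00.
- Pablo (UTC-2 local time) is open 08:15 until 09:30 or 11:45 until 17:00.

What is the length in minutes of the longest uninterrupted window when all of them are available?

105

Tomás in UTC: 14:30-18:30 (add 5h to convert from UTC-5).
Rina in UTC: 09:30-11:30, 12:30-19:45 (add 1h to convert from UTC-1).
Vera in UTC: 14:45-16:00, 16:30-18:45 (add 4h to convert from UTC-4).
Wiremu in UTC: 09:30-09:45, 11:45-18:15 (add 5h to convert from UTC-5).
Gabriel in UTC: 11:45-22:00 (add 5h to convert from UTC-5).
Pablo in UTC: 10:15-11:30, 13:45-19:00 (add 2h to convert from UTC-2).
Tomás ∩ Rina: 14:30-18:30.
Tomás ∩ Rina ∩ Vera: 14:45-16:00, 16:30-18:30.
Tomás ∩ Rina ∩ Vera ∩ Wiremu: 14:45-16:00, 16:30-18:15.
Tomás ∩ Rina ∩ Vera ∩ Wiremu ∩ Gabriel: 14:45-16:00, 16:30-18:15.
Tomás ∩ Rina ∩ Vera ∩ Wiremu ∩ Gabriel ∩ Pablo: 14:45-16:00, 16:30-18:15.
The longest is 16:30-18:15 at 105 minutes.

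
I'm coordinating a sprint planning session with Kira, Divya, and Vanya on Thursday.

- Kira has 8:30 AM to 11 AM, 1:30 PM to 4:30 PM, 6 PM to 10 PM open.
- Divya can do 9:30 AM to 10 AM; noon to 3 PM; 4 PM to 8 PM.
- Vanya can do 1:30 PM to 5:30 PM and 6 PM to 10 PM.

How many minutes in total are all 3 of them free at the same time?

Kira ∩ Divya: 09:30-10:00, 13:30-15:00, 16:00-16:30, 18:00-20:00.
Kira ∩ Divya ∩ Vanya: 13:30-15:00, 16:00-16:30, 18:00-20:00.
Summing the common windows: 90 + 30 + 120 = 240 minutes.

240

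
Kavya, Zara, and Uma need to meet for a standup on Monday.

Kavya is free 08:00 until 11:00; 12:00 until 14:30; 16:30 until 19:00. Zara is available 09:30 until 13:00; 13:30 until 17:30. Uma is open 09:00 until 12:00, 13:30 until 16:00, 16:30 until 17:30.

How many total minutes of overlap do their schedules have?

210

Kavya ∩ Zara: 09:30-11:00, 12:00-13:00, 13:30-14:30, 16:30-17:30.
Kavya ∩ Zara ∩ Uma: 09:30-11:00, 13:30-14:30, 16:30-17:30.
So the common availability across everyone is 09:30-11:00, 13:30-14:30, 16:30-17:30.
Summing the common windows: 90 + 60 + 60 = 210 minutes.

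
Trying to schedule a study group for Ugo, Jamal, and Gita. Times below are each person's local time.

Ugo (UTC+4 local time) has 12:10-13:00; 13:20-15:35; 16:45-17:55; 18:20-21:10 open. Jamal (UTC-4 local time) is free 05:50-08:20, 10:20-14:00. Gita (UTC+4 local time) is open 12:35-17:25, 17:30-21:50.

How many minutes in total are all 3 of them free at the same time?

Ugo in UTC: 08:10-09:00, 09:20-11:35, 12:45-13:55, 14:20-17:10 (subtract 4h to convert from UTC+4).
Jamal in UTC: 09:50-12:20, 14:20-18:00 (add 4h to convert from UTC-4).
Gita in UTC: 08:35-13:25, 13:30-17:50 (subtract 4h to convert from UTC+4).
Ugo ∩ Jamal: 09:50-11:35, 14:20-17:10.
Ugo ∩ Jamal ∩ Gita: 09:50-11:35, 14:20-17:10.
So the common availability across everyone is 09:50-11:35, 14:20-17:10.
Summing the common windows: 105 + 170 = 275 minutes.

275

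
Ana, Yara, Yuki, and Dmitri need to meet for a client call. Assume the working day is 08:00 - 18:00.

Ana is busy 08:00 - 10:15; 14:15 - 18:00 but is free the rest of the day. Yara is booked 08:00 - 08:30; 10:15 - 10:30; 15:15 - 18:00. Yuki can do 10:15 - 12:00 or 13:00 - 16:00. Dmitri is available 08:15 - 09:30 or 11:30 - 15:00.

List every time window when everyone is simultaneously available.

11:30-12:00, 13:00-14:15

Ana free: 10:15-14:15 (invert busy blocks within the working day).
Yara free: 08:30-10:15, 10:30-15:15 (invert busy blocks within the working day).
Yuki free: 10:15-12:00, 13:00-16:00.
Dmitri free: 08:15-09:30, 11:30-15:00.
Ana ∩ Yara: 10:30-14:15.
Ana ∩ Yara ∩ Yuki: 10:30-12:00, 13:00-14:15.
Ana ∩ Yara ∩ Yuki ∩ Dmitri: 11:30-12:00, 13:00-14:15.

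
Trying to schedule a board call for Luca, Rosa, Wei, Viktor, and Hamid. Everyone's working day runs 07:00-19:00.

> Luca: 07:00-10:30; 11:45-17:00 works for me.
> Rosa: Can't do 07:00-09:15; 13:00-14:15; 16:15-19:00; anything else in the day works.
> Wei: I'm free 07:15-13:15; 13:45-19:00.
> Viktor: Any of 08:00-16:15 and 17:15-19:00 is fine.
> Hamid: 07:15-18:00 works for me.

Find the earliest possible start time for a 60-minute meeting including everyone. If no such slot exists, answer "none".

09:15

Luca free: 07:00-10:30, 11:45-17:00.
Rosa free: 09:15-13:00, 14:15-16:15 (invert busy blocks within the working day).
Wei free: 07:15-13:15, 13:45-19:00.
Viktor free: 08:00-16:15, 17:15-19:00.
Hamid free: 07:15-18:00.
Luca ∩ Rosa: 09:15-10:30, 11:45-13:00, 14:15-16:15.
Luca ∩ Rosa ∩ Wei: 09:15-10:30, 11:45-13:00, 14:15-16:15.
Luca ∩ Rosa ∩ Wei ∩ Viktor: 09:15-10:30, 11:45-13:00, 14:15-16:15.
Luca ∩ Rosa ∩ Wei ∩ Viktor ∩ Hamid: 09:15-10:30, 11:45-13:00, 14:15-16:15.
The first common window of at least 60 minutes is 09:15-10:30, so the earliest start is 09:15.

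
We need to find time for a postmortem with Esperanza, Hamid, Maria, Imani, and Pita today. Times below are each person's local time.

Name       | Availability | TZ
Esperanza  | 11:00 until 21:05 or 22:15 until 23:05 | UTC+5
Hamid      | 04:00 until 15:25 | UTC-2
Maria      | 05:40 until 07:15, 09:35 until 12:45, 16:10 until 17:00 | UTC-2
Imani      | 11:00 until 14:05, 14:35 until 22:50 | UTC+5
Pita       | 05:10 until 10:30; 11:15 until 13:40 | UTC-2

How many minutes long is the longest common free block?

Esperanza in UTC: 06:00-16:05, 17:15-18:05 (subtract 5h to convert from UTC+5).
Hamid in UTC: 06:00-17:25 (add 2h to convert from UTC-2).
Maria in UTC: 07:40-09:15, 11:35-14:45, 18:10-19:00 (add 2h to convert from UTC-2).
Imani in UTC: 06:00-09:05, 09:35-17:50 (subtract 5h to convert from UTC+5).
Pita in UTC: 07:10-12:30, 13:15-15:40 (add 2h to convert from UTC-2).
Esperanza ∩ Hamid: 06:00-16:05, 17:15-17:25.
Esperanza ∩ Hamid ∩ Maria: 07:40-09:15, 11:35-14:45.
Esperanza ∩ Hamid ∩ Maria ∩ Imani: 07:40-09:05, 11:35-14:45.
Esperanza ∩ Hamid ∩ Maria ∩ Imani ∩ Pita: 07:40-09:05, 11:35-12:30, 13:15-14:45.
Those are the intersection windows.
The longest is 13:15-14:45 at 90 minutes.

90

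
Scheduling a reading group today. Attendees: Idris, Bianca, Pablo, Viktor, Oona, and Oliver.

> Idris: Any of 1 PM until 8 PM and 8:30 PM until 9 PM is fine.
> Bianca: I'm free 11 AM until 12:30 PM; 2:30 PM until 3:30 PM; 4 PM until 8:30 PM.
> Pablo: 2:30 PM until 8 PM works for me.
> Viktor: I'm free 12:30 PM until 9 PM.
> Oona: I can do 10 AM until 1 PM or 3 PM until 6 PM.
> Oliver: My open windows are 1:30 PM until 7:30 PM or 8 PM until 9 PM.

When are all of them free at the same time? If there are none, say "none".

15:00-15:30, 16:00-18:00

Idris ∩ Bianca: 14:30-15:30, 16:00-20:00.
Idris ∩ Bianca ∩ Pablo: 14:30-15:30, 16:00-20:00.
Idris ∩ Bianca ∩ Pablo ∩ Viktor: 14:30-15:30, 16:00-20:00.
Idris ∩ Bianca ∩ Pablo ∩ Viktor ∩ Oona: 15:00-15:30, 16:00-18:00.
Idris ∩ Bianca ∩ Pablo ∩ Viktor ∩ Oona ∩ Oliver: 15:00-15:30, 16:00-18:00.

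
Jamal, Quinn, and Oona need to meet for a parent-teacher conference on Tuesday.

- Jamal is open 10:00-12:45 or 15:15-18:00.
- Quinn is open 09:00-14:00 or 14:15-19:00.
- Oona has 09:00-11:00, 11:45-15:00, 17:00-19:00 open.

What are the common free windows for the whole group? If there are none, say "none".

10:00-11:00, 11:45-12:45, 17:00-18:00

Jamal ∩ Quinn: 10:00-12:45, 15:15-18:00.
Jamal ∩ Quinn ∩ Oona: 10:00-11:00, 11:45-12:45, 17:00-18:00.
So the common availability across everyone is 10:00-11:00, 11:45-12:45, 17:00-18:00.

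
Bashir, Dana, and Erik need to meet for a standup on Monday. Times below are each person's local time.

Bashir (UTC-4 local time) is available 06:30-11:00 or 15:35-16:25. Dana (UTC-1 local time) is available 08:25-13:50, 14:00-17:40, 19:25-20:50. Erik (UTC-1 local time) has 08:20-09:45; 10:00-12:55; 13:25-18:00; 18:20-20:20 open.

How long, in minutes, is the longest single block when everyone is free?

Bashir in UTC: 10:30-15:00, 19:35-20:25 (add 4h to convert from UTC-4).
Dana in UTC: 09:25-14:50, 15:00-18:40, 20:25-21:50 (add 1h to convert from UTC-1).
Erik in UTC: 09:20-10:45, 11:00-13:55, 14:25-19:00, 19:20-21:20 (add 1h to convert from UTC-1).
Bashir ∩ Dana: 10:30-14:50.
Bashir ∩ Dana ∩ Erik: 10:30-10:45, 11:00-13:55, 14:25-14:50.
So the common availability across everyone is 10:30-10:45, 11:00-13:55, 14:25-14:50.
The longest is 11:00-13:55 at 175 minutes.

175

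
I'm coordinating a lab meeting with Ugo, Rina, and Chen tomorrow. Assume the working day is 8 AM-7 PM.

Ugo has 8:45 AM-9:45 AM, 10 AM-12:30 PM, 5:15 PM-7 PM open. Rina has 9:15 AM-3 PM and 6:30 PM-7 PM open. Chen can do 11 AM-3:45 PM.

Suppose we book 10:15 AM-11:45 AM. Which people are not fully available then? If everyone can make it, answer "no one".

Ugo: free for 10:15-11:45. Rina: free for 10:15-11:45. Chen: not fully free for 10:15-11:45.

Chen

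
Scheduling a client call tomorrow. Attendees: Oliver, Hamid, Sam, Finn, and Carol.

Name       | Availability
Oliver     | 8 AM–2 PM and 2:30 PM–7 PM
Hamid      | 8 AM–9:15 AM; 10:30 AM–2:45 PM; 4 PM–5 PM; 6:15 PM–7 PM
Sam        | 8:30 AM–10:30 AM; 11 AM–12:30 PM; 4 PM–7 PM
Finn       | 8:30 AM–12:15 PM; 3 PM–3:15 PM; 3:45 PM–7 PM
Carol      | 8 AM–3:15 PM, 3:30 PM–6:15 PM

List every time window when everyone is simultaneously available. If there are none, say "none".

08:30-09:15, 11:00-12:15, 16:00-17:00

Oliver ∩ Hamid: 08:00-09:15, 10:30-14:00, 14:30-14:45, 16:00-17:00, 18:15-19:00.
Oliver ∩ Hamid ∩ Sam: 08:30-09:15, 11:00-12:30, 16:00-17:00, 18:15-19:00.
Oliver ∩ Hamid ∩ Sam ∩ Finn: 08:30-09:15, 11:00-12:15, 16:00-17:00, 18:15-19:00.
Oliver ∩ Hamid ∩ Sam ∩ Finn ∩ Carol: 08:30-09:15, 11:00-12:15, 16:00-17:00.
So the common availability across everyone is 08:30-09:15, 11:00-12:15, 16:00-17:00.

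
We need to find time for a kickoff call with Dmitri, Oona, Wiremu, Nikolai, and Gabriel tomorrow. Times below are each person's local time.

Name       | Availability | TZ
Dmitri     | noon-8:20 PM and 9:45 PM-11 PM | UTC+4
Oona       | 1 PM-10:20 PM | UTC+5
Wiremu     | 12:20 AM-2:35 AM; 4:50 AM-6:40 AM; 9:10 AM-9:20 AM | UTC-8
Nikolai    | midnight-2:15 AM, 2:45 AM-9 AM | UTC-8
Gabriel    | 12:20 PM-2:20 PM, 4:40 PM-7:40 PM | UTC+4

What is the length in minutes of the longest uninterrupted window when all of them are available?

Dmitri in UTC: 08:00-16:20, 17:45-19:00 (subtract 4h to convert from UTC+4).
Oona in UTC: 08:00-17:20 (subtract 5h to convert from UTC+5).
Wiremu in UTC: 08:20-10:35, 12:50-14:40, 17:10-17:20 (add 8h to convert from UTC-8).
Nikolai in UTC: 08:00-10:15, 10:45-17:00 (add 8h to convert from UTC-8).
Gabriel in UTC: 08:20-10:20, 12:40-15:40 (subtract 4h to convert from UTC+4).
Dmitri ∩ Oona: 08:00-16:20.
Dmitri ∩ Oona ∩ Wiremu: 08:20-10:35, 12:50-14:40.
Dmitri ∩ Oona ∩ Wiremu ∩ Nikolai: 08:20-10:15, 12:50-14:40.
Dmitri ∩ Oona ∩ Wiremu ∩ Nikolai ∩ Gabriel: 08:20-10:15, 12:50-14:40.
So the common availability across everyone is 08:20-10:15, 12:50-14:40.
The longest is 08:20-10:15 at 115 minutes.

115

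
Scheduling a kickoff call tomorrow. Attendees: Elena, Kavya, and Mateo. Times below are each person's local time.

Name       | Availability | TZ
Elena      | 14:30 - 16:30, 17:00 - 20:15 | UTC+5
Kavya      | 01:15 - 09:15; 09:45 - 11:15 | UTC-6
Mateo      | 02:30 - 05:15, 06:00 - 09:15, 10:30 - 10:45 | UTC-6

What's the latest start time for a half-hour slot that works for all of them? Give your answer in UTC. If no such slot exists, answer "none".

14:45

Elena in UTC: 09:30-11:30, 12:00-15:15 (subtract 5h to convert from UTC+5).
Kavya in UTC: 07:15-15:15, 15:45-17:15 (add 6h to convert from UTC-6).
Mateo in UTC: 08:30-11:15, 12:00-15:15, 16:30-16:45 (add 6h to convert from UTC-6).
Elena ∩ Kavya: 09:30-11:30, 12:00-15:15.
Elena ∩ Kavya ∩ Mateo: 09:30-11:15, 12:00-15:15.
Those are the intersection windows.
The last common window of at least 30 minutes is 12:00-15:15; a 30-minute meeting can start as late as 14:45 and still end by 15:15.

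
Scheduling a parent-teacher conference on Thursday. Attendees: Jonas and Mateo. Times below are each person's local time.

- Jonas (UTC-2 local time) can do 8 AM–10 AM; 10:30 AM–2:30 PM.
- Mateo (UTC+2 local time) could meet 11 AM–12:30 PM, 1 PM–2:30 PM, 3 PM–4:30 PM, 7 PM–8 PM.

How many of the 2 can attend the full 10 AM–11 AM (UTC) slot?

1

Jonas in UTC: 10:00-12:00, 12:30-16:30 (add 2h to convert from UTC-2).
Mateo in UTC: 09:00-10:30, 11:00-12:30, 13:00-14:30, 17:00-18:00 (subtract 2h to convert from UTC+2).
Jonas can make the full 10:00-11:00 slot — that's 1.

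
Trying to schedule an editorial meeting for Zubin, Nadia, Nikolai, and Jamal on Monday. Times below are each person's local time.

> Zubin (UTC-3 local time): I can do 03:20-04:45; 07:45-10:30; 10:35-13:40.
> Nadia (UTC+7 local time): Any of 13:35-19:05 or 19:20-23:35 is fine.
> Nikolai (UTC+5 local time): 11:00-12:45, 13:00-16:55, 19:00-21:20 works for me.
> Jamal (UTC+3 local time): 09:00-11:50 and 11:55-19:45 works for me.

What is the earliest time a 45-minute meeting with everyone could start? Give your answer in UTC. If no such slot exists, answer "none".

06:35

Zubin in UTC: 06:20-07:45, 10:45-13:30, 13:35-16:40 (add 3h to convert from UTC-3).
Nadia in UTC: 06:35-12:05, 12:20-16:35 (subtract 7h to convert from UTC+7).
Nikolai in UTC: 06:00-07:45, 08:00-11:55, 14:00-16:20 (subtract 5h to convert from UTC+5).
Jamal in UTC: 06:00-08:50, 08:55-16:45 (subtract 3h to convert from UTC+3).
Zubin ∩ Nadia: 06:35-07:45, 10:45-12:05, 12:20-13:30, 13:35-16:35.
Zubin ∩ Nadia ∩ Nikolai: 06:35-07:45, 10:45-11:55, 14:00-16:20.
Zubin ∩ Nadia ∩ Nikolai ∩ Jamal: 06:35-07:45, 10:45-11:55, 14:00-16:20.
The first common window of at least 45 minutes is 06:35-07:45, so the earliest start is 06:35.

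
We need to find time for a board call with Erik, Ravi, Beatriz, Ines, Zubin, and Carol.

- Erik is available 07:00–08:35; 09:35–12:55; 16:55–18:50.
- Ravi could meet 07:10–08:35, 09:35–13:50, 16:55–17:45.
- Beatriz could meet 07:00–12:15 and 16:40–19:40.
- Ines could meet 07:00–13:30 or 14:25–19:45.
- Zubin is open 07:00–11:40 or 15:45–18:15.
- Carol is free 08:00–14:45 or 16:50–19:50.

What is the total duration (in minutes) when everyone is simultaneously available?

Erik ∩ Ravi: 07:10-08:35, 09:35-12:55, 16:55-17:45.
Erik ∩ Ravi ∩ Beatriz: 07:10-08:35, 09:35-12:15, 16:55-17:45.
Erik ∩ Ravi ∩ Beatriz ∩ Ines: 07:10-08:35, 09:35-12:15, 16:55-17:45.
Erik ∩ Ravi ∩ Beatriz ∩ Ines ∩ Zubin: 07:10-08:35, 09:35-11:40, 16:55-17:45.
Erik ∩ Ravi ∩ Beatriz ∩ Ines ∩ Zubin ∩ Carol: 08:00-08:35, 09:35-11:40, 16:55-17:45.
Summing the common windows: 35 + 125 + 50 = 210 minutes.

210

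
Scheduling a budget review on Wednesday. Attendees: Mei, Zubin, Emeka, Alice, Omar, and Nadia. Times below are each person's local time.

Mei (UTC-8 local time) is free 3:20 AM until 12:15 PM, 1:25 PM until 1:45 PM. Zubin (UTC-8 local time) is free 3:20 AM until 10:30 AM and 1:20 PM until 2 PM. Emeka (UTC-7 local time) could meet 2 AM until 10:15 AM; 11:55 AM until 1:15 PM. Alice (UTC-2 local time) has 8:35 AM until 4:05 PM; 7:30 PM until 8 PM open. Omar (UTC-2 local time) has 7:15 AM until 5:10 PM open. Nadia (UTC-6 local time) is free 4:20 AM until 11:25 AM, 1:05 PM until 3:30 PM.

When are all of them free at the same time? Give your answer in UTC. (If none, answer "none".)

11:20-17:15

Mei in UTC: 11:20-20:15, 21:25-21:45 (add 8h to convert from UTC-8).
Zubin in UTC: 11:20-18:30, 21:20-22:00 (add 8h to convert from UTC-8).
Emeka in UTC: 09:00-17:15, 18:55-20:15 (add 7h to convert from UTC-7).
Alice in UTC: 10:35-18:05, 21:30-22:00 (add 2h to convert from UTC-2).
Omar in UTC: 09:15-19:10 (add 2h to convert from UTC-2).
Nadia in UTC: 10:20-17:25, 19:05-21:30 (add 6h to convert from UTC-6).
Mei ∩ Zubin: 11:20-18:30, 21:25-21:45.
Mei ∩ Zubin ∩ Emeka: 11:20-17:15.
Mei ∩ Zubin ∩ Emeka ∩ Alice: 11:20-17:15.
Mei ∩ Zubin ∩ Emeka ∩ Alice ∩ Omar: 11:20-17:15.
Mei ∩ Zubin ∩ Emeka ∩ Alice ∩ Omar ∩ Nadia: 11:20-17:15.
So the common availability across everyone is 11:20-17:15.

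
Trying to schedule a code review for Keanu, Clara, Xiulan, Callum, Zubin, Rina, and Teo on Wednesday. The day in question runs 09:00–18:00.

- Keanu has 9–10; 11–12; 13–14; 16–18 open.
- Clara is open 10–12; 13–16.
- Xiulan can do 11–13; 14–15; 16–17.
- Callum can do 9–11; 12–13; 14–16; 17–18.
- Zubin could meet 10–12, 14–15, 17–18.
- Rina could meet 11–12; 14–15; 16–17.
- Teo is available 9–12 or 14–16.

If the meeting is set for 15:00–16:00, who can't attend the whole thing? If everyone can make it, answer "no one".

Keanu, Rina, Xiulan, Zubin

Keanu: not fully free for 15:00-16:00. Clara: free for 15:00-16:00. Xiulan: not fully free for 15:00-16:00. Callum: free for 15:00-16:00. Zubin: not fully free for 15:00-16:00. Rina: not fully free for 15:00-16:00. Teo: free for 15:00-16:00.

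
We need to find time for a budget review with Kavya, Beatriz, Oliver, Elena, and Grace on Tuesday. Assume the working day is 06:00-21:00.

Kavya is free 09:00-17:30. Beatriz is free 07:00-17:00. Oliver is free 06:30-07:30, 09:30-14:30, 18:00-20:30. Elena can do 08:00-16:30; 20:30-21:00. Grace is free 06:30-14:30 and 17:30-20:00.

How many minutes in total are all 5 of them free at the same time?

Kavya ∩ Beatriz: 09:00-17:00.
Kavya ∩ Beatriz ∩ Oliver: 09:30-14:30.
Kavya ∩ Beatriz ∩ Oliver ∩ Elena: 09:30-14:30.
Kavya ∩ Beatriz ∩ Oliver ∩ Elena ∩ Grace: 09:30-14:30.
That's a single block of 300 minutes.

300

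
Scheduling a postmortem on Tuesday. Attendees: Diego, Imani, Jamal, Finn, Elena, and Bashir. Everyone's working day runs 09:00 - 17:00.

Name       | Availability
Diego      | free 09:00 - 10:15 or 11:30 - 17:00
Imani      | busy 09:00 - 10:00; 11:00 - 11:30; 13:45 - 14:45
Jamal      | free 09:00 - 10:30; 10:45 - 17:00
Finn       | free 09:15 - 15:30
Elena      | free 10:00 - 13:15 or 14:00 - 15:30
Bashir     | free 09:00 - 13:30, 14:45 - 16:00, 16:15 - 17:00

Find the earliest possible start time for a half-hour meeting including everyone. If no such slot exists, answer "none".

11:30

Diego free: 09:00-10:15, 11:30-17:00.
Imani free: 10:00-11:00, 11:30-13:45, 14:45-17:00 (invert busy blocks within the working day).
Jamal free: 09:00-10:30, 10:45-17:00.
Finn free: 09:15-15:30.
Elena free: 10:00-13:15, 14:00-15:30.
Bashir free: 09:00-13:30, 14:45-16:00, 16:15-17:00.
Diego ∩ Imani: 10:00-10:15, 11:30-13:45, 14:45-17:00.
Diego ∩ Imani ∩ Jamal: 10:00-10:15, 11:30-13:45, 14:45-17:00.
Diego ∩ Imani ∩ Jamal ∩ Finn: 10:00-10:15, 11:30-13:45, 14:45-15:30.
Diego ∩ Imani ∩ Jamal ∩ Finn ∩ Elena: 10:00-10:15, 11:30-13:15, 14:45-15:30.
Diego ∩ Imani ∩ Jamal ∩ Finn ∩ Elena ∩ Bashir: 10:00-10:15, 11:30-13:15, 14:45-15:30.
The first common window of at least 30 minutes is 11:30-13:15, so the earliest start is 11:30.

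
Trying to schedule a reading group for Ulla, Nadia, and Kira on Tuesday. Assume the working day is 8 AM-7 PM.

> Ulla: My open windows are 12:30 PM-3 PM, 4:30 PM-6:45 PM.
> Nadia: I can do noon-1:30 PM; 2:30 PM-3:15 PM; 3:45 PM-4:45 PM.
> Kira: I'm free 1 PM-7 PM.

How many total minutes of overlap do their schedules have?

Ulla ∩ Nadia: 12:30-13:30, 14:30-15:00, 16:30-16:45.
Ulla ∩ Nadia ∩ Kira: 13:00-13:30, 14:30-15:00, 16:30-16:45.
Summing the common windows: 30 + 30 + 15 = 75 minutes.

75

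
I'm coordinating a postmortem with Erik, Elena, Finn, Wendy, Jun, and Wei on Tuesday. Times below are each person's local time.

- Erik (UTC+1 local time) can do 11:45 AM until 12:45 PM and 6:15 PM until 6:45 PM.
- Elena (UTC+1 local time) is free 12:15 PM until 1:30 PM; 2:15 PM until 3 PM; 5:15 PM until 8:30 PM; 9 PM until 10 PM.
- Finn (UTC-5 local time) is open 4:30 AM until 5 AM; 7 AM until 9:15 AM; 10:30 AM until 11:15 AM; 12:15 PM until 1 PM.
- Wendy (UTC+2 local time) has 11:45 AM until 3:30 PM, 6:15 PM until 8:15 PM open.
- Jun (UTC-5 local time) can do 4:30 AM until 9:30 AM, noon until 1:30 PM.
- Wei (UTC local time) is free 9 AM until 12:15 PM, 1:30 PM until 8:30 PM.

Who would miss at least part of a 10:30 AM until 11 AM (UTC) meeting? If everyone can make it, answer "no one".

Erik in UTC: 10:45-11:45, 17:15-17:45 (subtract 1h to convert from UTC+1).
Elena in UTC: 11:15-12:30, 13:15-14:00, 16:15-19:30, 20:00-21:00 (subtract 1h to convert from UTC+1).
Finn in UTC: 09:30-10:00, 12:00-14:15, 15:30-16:15, 17:15-18:00 (add 5h to convert from UTC-5).
Wendy in UTC: 09:45-13:30, 16:15-18:15 (subtract 2h to convert from UTC+2).
Jun in UTC: 09:30-14:30, 17:00-18:30 (add 5h to convert from UTC-5).
Wei in UTC: 09:00-12:15, 13:30-20:30.
Erik: not fully free for 10:30-11:00. Elena: not fully free for 10:30-11:00. Finn: not fully free for 10:30-11:00. Wendy: free for 10:30-11:00. Jun: free for 10:30-11:00. Wei: free for 10:30-11:00.

Elena, Erik, Finn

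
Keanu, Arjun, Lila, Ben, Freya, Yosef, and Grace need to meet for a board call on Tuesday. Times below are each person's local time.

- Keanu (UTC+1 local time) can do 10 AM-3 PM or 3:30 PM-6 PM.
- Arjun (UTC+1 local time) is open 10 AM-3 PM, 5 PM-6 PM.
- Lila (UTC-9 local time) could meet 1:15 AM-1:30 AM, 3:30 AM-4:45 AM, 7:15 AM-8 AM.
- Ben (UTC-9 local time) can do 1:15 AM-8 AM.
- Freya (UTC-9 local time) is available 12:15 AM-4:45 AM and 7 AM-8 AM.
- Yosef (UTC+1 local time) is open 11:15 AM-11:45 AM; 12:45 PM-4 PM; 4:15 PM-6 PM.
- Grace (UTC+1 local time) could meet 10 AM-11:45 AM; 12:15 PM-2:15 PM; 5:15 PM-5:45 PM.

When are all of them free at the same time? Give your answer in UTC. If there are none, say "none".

10:15-10:30, 12:30-13:15, 16:15-16:45

Keanu in UTC: 09:00-14:00, 14:30-17:00 (subtract 1h to convert from UTC+1).
Arjun in UTC: 09:00-14:00, 16:00-17:00 (subtract 1h to convert from UTC+1).
Lila in UTC: 10:15-10:30, 12:30-13:45, 16:15-17:00 (add 9h to convert from UTC-9).
Ben in UTC: 10:15-17:00 (add 9h to convert from UTC-9).
Freya in UTC: 09:15-13:45, 16:00-17:00 (add 9h to convert from UTC-9).
Yosef in UTC: 10:15-10:45, 11:45-15:00, 15:15-17:00 (subtract 1h to convert from UTC+1).
Grace in UTC: 09:00-10:45, 11:15-13:15, 16:15-16:45 (subtract 1h to convert from UTC+1).
Keanu ∩ Arjun: 09:00-14:00, 16:00-17:00.
Keanu ∩ Arjun ∩ Lila: 10:15-10:30, 12:30-13:45, 16:15-17:00.
Keanu ∩ Arjun ∩ Lila ∩ Ben: 10:15-10:30, 12:30-13:45, 16:15-17:00.
Keanu ∩ Arjun ∩ Lila ∩ Ben ∩ Freya: 10:15-10:30, 12:30-13:45, 16:15-17:00.
Keanu ∩ Arjun ∩ Lila ∩ Ben ∩ Freya ∩ Yosef: 10:15-10:30, 12:30-13:45, 16:15-17:00.
Keanu ∩ Arjun ∩ Lila ∩ Ben ∩ Freya ∩ Yosef ∩ Grace: 10:15-10:30, 12:30-13:15, 16:15-16:45.
So the common availability across everyone is 10:15-10:30, 12:30-13:15, 16:15-16:45.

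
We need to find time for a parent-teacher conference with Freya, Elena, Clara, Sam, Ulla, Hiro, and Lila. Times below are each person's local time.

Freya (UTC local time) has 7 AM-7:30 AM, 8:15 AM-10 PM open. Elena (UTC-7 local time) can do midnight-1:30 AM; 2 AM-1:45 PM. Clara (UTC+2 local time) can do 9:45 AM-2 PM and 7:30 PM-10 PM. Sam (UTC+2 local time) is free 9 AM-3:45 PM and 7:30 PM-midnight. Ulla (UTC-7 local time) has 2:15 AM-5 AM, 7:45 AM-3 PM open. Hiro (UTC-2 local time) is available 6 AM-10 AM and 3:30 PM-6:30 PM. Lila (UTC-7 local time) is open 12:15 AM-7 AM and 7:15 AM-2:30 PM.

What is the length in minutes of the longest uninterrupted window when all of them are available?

Freya in UTC: 07:00-07:30, 08:15-22:00.
Elena in UTC: 07:00-08:30, 09:00-20:45 (add 7h to convert from UTC-7).
Clara in UTC: 07:45-12:00, 17:30-20:00 (subtract 2h to convert from UTC+2).
Sam in UTC: 07:00-13:45, 17:30-22:00 (subtract 2h to convert from UTC+2).
Ulla in UTC: 09:15-12:00, 14:45-22:00 (add 7h to convert from UTC-7).
Hiro in UTC: 08:00-12:00, 17:30-20:30 (add 2h to convert from UTC-2).
Lila in UTC: 07:15-14:00, 14:15-21:30 (add 7h to convert from UTC-7).
Freya ∩ Elena: 07:00-07:30, 08:15-08:30, 09:00-20:45.
Freya ∩ Elena ∩ Clara: 08:15-08:30, 09:00-12:00, 17:30-20:00.
Freya ∩ Elena ∩ Clara ∩ Sam: 08:15-08:30, 09:00-12:00, 17:30-20:00.
Freya ∩ Elena ∩ Clara ∩ Sam ∩ Ulla: 09:15-12:00, 17:30-20:00.
Freya ∩ Elena ∩ Clara ∩ Sam ∩ Ulla ∩ Hiro: 09:15-12:00, 17:30-20:00.
Freya ∩ Elena ∩ Clara ∩ Sam ∩ Ulla ∩ Hiro ∩ Lila: 09:15-12:00, 17:30-20:00.
So the common availability across everyone is 09:15-12:00, 17:30-20:00.
The longest is 09:15-12:00 at 165 minutes.

165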